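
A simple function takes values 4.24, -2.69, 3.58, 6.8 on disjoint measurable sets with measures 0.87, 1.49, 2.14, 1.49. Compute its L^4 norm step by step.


Step 1: Compute |f_i|^4 for each value:
  |4.24|^4 = 323.194102
  |-2.69|^4 = 52.361143
  |3.58|^4 = 164.260109
  |6.8|^4 = 2138.1376
Step 2: Multiply by measures and sum:
  323.194102 * 0.87 = 281.178869
  52.361143 * 1.49 = 78.018103
  164.260109 * 2.14 = 351.516633
  2138.1376 * 1.49 = 3185.825024
Sum = 281.178869 + 78.018103 + 351.516633 + 3185.825024 = 3896.538629
Step 3: Take the p-th root:
||f||_4 = (3896.538629)^(1/4) = 7.900776


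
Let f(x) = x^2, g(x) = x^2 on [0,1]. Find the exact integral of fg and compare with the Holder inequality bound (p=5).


Step 1: Exact integral of f*g = integral(x^4, 0, 1) = 1/5
     = 0.2
Step 2: Holder bound with p=5, q=1.25:
  ||f||_p = (integral x^10 dx)^(1/5) = (1/11)^(1/5) = 0.619044
  ||g||_q = (integral x^2.5 dx)^(1/1.25) = (1/3.5)^(1/1.25) = 0.367067
Step 3: Holder bound = ||f||_p * ||g||_q = 0.619044 * 0.367067 = 0.227231
Verification: 0.2 <= 0.227231 (Holder holds)


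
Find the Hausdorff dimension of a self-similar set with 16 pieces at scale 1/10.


For a self-similar set with N copies scaled by 1/r:
dim_H = log(N)/log(r) = log(16)/log(10)
= 2.772589/2.302585
= 1.20412


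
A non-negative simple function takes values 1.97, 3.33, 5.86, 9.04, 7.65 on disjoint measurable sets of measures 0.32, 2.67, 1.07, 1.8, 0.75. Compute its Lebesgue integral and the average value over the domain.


Step 1: Integral = sum(value_i * measure_i)
= 1.97*0.32 + 3.33*2.67 + 5.86*1.07 + 9.04*1.8 + 7.65*0.75
= 0.6304 + 8.8911 + 6.2702 + 16.272 + 5.7375
= 37.8012
Step 2: Total measure of domain = 0.32 + 2.67 + 1.07 + 1.8 + 0.75 = 6.61
Step 3: Average value = 37.8012 / 6.61 = 5.71879


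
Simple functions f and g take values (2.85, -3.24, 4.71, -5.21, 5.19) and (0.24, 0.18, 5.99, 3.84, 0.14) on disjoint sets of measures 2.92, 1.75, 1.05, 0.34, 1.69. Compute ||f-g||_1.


Step 1: Compute differences f_i - g_i:
  2.85 - 0.24 = 2.61
  -3.24 - 0.18 = -3.42
  4.71 - 5.99 = -1.28
  -5.21 - 3.84 = -9.05
  5.19 - 0.14 = 5.05
Step 2: Compute |diff|^1 * measure for each set:
  |2.61|^1 * 2.92 = 2.61 * 2.92 = 7.6212
  |-3.42|^1 * 1.75 = 3.42 * 1.75 = 5.985
  |-1.28|^1 * 1.05 = 1.28 * 1.05 = 1.344
  |-9.05|^1 * 0.34 = 9.05 * 0.34 = 3.077
  |5.05|^1 * 1.69 = 5.05 * 1.69 = 8.5345
Step 3: Sum = 26.5617
Step 4: ||f-g||_1 = (26.5617)^(1/1) = 26.5617


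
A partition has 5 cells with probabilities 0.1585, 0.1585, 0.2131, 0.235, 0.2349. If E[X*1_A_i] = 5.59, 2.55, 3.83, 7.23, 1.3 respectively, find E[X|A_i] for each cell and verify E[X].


For each cell A_i: E[X|A_i] = E[X*1_A_i] / P(A_i)
Step 1: E[X|A_1] = 5.59 / 0.1585 = 35.268139
Step 2: E[X|A_2] = 2.55 / 0.1585 = 16.088328
Step 3: E[X|A_3] = 3.83 / 0.2131 = 17.972783
Step 4: E[X|A_4] = 7.23 / 0.235 = 30.765957
Step 5: E[X|A_5] = 1.3 / 0.2349 = 5.53427
Verification: E[X] = sum E[X*1_A_i] = 5.59 + 2.55 + 3.83 + 7.23 + 1.3 = 20.5


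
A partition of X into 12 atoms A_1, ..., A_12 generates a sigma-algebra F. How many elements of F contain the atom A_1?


Each element of F is a union of some subset S of the 12 atoms.
The element contains A_1 iff A_1 is in S.
So we count subsets S of {A_1,...,A_12} with A_1 in S: choose freely among the other 11 atoms.
Count = 2^(12-1) = 2^11 = 2048.


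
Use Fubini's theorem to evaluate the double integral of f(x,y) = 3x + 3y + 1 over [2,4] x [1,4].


By Fubini, integrate in x first, then y.
Step 1: Fix y, integrate over x in [2,4]:
  integral(3x + 3y + 1, x=2..4)
  = 3*(4^2 - 2^2)/2 + (3y + 1)*(4 - 2)
  = 18 + (3y + 1)*2
  = 18 + 6y + 2
  = 20 + 6y
Step 2: Integrate over y in [1,4]:
  integral(20 + 6y, y=1..4)
  = 20*3 + 6*(4^2 - 1^2)/2
  = 60 + 45
  = 105


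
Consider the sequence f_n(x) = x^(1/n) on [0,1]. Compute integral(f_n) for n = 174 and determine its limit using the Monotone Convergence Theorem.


At n = 174: f_174(x) = x^(1/174).
Step 1: integral(x^(1/174), 0, 1) = [x^(1/174+1) / (1/174+1)] from 0 to 1
     = 1 / (1/174 + 1) = 1 / ((174+1)/174) = 174/(174+1)
     = 174/175 = 0.994286
Step 2: As n -> infinity, f_n(x) = x^(1/n) -> 1 for x in (0,1], and f_n is increasing in n.
By MCT, lim_n integral(f_n) = integral(lim_n f_n) = integral(1, 0, 1) = 1.
Step 3: Verify convergence: 174/175 = 0.994286 -> 1


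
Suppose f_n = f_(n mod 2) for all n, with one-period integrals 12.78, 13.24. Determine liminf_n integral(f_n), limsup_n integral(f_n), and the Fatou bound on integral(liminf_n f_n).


The sequence (integral(f_n)) is periodic with period 2, repeating the values 12.78, 13.24 indefinitely.
Step 1: For a periodic sequence, every tail (a_m, a_(m+1), ...) contains all 2 period values infinitely often.
Step 2: Hence inf of every tail = min of the period values = min(12.78, 13.24) = 12.78.
        liminf_n integral(f_n) = sup over m of (inf of tail from m) = 12.78.
Step 3: Similarly sup of every tail = max of the period values = 13.24.
        limsup_n integral(f_n) = 13.24.
Step 4: Fatou's lemma: integral(liminf_n f_n) <= liminf_n integral(f_n) = 12.78.
        So the integral of the pointwise liminf is at most 12.78.


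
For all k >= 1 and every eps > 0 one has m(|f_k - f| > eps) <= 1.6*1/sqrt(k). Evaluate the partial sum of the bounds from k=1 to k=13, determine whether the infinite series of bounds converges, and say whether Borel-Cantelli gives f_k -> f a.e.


Step 1: List the terms 1.6*1/sqrt(k) for k = 1 to 13:
  k=1: 1.6
  k=2: 1.131371
  k=3: 0.92376
  k=4: 0.8
  k=5: 0.715542
  k=6: 0.653197
  k=7: 0.604743
  k=8: 0.565685
  k=9: 0.533333
  k=10: 0.505964
  k=11: 0.482418
  k=12: 0.46188
  k=13: 0.44376
Step 2: Partial sum = 1.6 + 1.131371 + 0.92376 + 0.8 + 0.715542 + 0.653197 + 0.604743 + 0.565685 + 0.533333 + 0.505964 + 0.482418 + 0.46188 + 0.44376
     = 9.421655
Step 3: The full series sum_(k>=1) 1.6*1/sqrt(k) diverges (p-series with p = 1/2 <= 1; a nonzero constant multiple of a divergent series diverges).
Step 4: The (first) Borel-Cantelli lemma requires a summable sequence of measures, so it does not apply here;
        from this bound alone no conclusion about a.e. convergence can be drawn (convergence in measure still
        gives an a.e.-convergent subsequence, but not a.e. convergence of the whole sequence).
Conclusion: series diverges; Borel-Cantelli is inconclusive about a.e. convergence of f_k.


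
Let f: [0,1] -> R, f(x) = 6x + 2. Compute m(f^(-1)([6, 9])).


f^(-1)([6, 9]) = {x : 6 <= 6x + 2 <= 9}
Solving: (6 - 2)/6 <= x <= (9 - 2)/6
= [0.666667, 1.166667]
Intersecting with [0,1]: [0.666667, 1]
Measure = 1 - 0.666667 = 0.333333


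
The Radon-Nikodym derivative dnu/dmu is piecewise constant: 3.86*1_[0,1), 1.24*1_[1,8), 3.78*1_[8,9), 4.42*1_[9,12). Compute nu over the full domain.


Integrate each piece of the Radon-Nikodym derivative:
Step 1: integral_0^1 3.86 dx = 3.86*(1-0) = 3.86*1 = 3.86
Step 2: integral_1^8 1.24 dx = 1.24*(8-1) = 1.24*7 = 8.68
Step 3: integral_8^9 3.78 dx = 3.78*(9-8) = 3.78*1 = 3.78
Step 4: integral_9^12 4.42 dx = 4.42*(12-9) = 4.42*3 = 13.26
Total: 3.86 + 8.68 + 3.78 + 13.26 = 29.58


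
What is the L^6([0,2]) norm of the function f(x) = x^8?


Step 1: ||f||_6 = (integral_0^2 |x^8|^6 dx)^(1/6)
     = (integral_0^2 x^48 dx)^(1/6)
Step 2: integral_0^2 x^48 dx = [x^49/(49)] from 0 to 2 = 2^49/49
     = 562949953421312/49 = 1.148877e+13
Step 3: ||f||_6 = (1.148877e+13)^(1/6) = 150.214648


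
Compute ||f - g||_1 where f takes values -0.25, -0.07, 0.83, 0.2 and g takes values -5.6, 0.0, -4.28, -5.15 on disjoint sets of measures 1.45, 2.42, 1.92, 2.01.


Step 1: Compute differences f_i - g_i:
  -0.25 - -5.6 = 5.35
  -0.07 - 0.0 = -0.07
  0.83 - -4.28 = 5.11
  0.2 - -5.15 = 5.35
Step 2: Compute |diff|^1 * measure for each set:
  |5.35|^1 * 1.45 = 5.35 * 1.45 = 7.7575
  |-0.07|^1 * 2.42 = 0.07 * 2.42 = 0.1694
  |5.11|^1 * 1.92 = 5.11 * 1.92 = 9.8112
  |5.35|^1 * 2.01 = 5.35 * 2.01 = 10.7535
Step 3: Sum = 28.4916
Step 4: ||f-g||_1 = (28.4916)^(1/1) = 28.4916


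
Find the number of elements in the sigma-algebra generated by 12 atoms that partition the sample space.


Each element of the sigma-algebra is a union of some subset of the 12 atoms.
The number of such subsets is 2^12 = 4096.


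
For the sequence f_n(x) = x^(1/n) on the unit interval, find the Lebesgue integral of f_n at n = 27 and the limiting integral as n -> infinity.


At n = 27: f_27(x) = x^(1/27).
Step 1: integral(x^(1/27), 0, 1) = [x^(1/27+1) / (1/27+1)] from 0 to 1
     = 1 / (1/27 + 1) = 1 / ((27+1)/27) = 27/(27+1)
     = 27/28 = 0.964286
Step 2: As n -> infinity, f_n(x) = x^(1/n) -> 1 for x in (0,1], and f_n is increasing in n.
By MCT, lim_n integral(f_n) = integral(lim_n f_n) = integral(1, 0, 1) = 1.
Step 3: Verify convergence: 27/28 = 0.964286 -> 1


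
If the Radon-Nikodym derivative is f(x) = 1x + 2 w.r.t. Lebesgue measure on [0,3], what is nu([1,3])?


nu(A) = integral_A (dnu/dmu) dmu = integral_1^3 (1x + 2) dx
Step 1: Antiderivative F(x) = (1/2)x^2 + 2x
Step 2: F(3) = (1/2)*3^2 + 2*3 = 4.5 + 6 = 10.5
Step 3: F(1) = (1/2)*1^2 + 2*1 = 0.5 + 2 = 2.5
Step 4: nu([1,3]) = F(3) - F(1) = 10.5 - 2.5 = 8


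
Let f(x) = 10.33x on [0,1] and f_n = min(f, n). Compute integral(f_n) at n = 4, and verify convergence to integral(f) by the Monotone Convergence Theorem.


f(x) = 10.33x on [0,1]; f_n(x) = min(10.33x, n). At n = 4:
Step 1: f(x) reaches 4 at x = 4/10.33 = 0.387222
Step 2: integral(f_4) = integral(10.33x, 0, 0.387222) + integral(4, 0.387222, 1)
       = 10.33*0.387222^2/2 + 4*(1 - 0.387222)
       = 0.774443 + 2.451113
       = 3.225557
Step 3: As n -> infinity, f_n increases to f, so by MCT integral(f_n) -> integral(f) = 10.33/2 = 5.165.
Convergence: integral(f_4) = 3.225557 -> 5.165 as n -> infinity


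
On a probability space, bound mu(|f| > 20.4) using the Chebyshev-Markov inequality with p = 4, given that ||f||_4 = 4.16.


Chebyshev/Markov inequality: mu(|f| > eps) <= (||f||_p / eps)^p
Step 1: ||f||_4 / eps = 4.16 / 20.4 = 0.203922
Step 2: Raise to power p = 4:
  (0.203922)^4 = 0.001729
Step 3: Therefore mu(|f| > 20.4) <= 0.001729


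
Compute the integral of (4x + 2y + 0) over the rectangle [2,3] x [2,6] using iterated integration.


By Fubini, integrate in x first, then y.
Step 1: Fix y, integrate over x in [2,3]:
  integral(4x + 2y + 0, x=2..3)
  = 4*(3^2 - 2^2)/2 + (2y + 0)*(3 - 2)
  = 10 + (2y + 0)*1
  = 10 + 2y + 0
  = 10 + 2y
Step 2: Integrate over y in [2,6]:
  integral(10 + 2y, y=2..6)
  = 10*4 + 2*(6^2 - 2^2)/2
  = 40 + 32
  = 72


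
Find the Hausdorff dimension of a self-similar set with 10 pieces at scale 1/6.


For a self-similar set with N copies scaled by 1/r:
dim_H = log(N)/log(r) = log(10)/log(6)
= 2.302585/1.791759
= 1.285097


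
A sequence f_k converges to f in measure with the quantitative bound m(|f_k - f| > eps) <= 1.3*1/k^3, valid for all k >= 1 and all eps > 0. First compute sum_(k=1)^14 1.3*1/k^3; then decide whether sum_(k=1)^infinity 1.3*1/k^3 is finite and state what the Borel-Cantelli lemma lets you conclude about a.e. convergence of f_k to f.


Step 1: List the terms 1.3*1/k^3 for k = 1 to 14:
  k=1: 1.3
  k=2: 0.1625
  k=3: 0.048148
  k=4: 0.020313
  k=5: 0.0104
  k=6: 0.006019
  k=7: 0.00379
  k=8: 0.002539
  k=9: 0.001783
  k=10: 0.0013
  k=11: 9.767092e-04
  k=12: 7.523148e-04
  k=13: 5.917160e-04
  k=14: 4.737609e-04
Step 2: Partial sum = 1.3 + 0.1625 + 0.048148 + 0.020313 + 0.0104 + 0.006019 + 0.00379 + 0.002539 + 0.001783 + 0.0013 + 9.767092e-04 + 7.523148e-04 + 5.917160e-04 + 4.737609e-04
     = 1.559586
Step 3: The full series sum_(k>=1) 1.3*1/k^3 converges (p-series with p = 3 > 1; a constant multiple of a convergent series converges).
Step 4: Fix eps > 0. Since sum_k m(|f_k - f| > eps) < infinity, the Borel-Cantelli lemma gives
        m(limsup_k {|f_k - f| > eps}) = 0, i.e. for a.e. x, |f_k(x) - f(x)| <= eps for all large k.
        Applying this with eps = 1/j for j = 1, 2, ... and intersecting the countably many full-measure sets,
        for a.e. x we get limsup_k |f_k(x) - f(x)| <= 1/j for every j, hence f_k -> f almost everywhere.
Conclusion: series converges; Borel-Cantelli yields f_k -> f a.e.


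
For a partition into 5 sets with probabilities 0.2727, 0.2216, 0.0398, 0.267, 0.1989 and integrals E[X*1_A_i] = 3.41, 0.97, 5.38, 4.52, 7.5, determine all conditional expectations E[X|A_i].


For each cell A_i: E[X|A_i] = E[X*1_A_i] / P(A_i)
Step 1: E[X|A_1] = 3.41 / 0.2727 = 12.504584
Step 2: E[X|A_2] = 0.97 / 0.2216 = 4.377256
Step 3: E[X|A_3] = 5.38 / 0.0398 = 135.175879
Step 4: E[X|A_4] = 4.52 / 0.267 = 16.928839
Step 5: E[X|A_5] = 7.5 / 0.1989 = 37.707391
Verification: E[X] = sum E[X*1_A_i] = 3.41 + 0.97 + 5.38 + 4.52 + 7.5 = 21.78


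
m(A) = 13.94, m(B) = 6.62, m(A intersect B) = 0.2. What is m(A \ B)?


m(A \ B) = m(A) - m(A n B)
= 13.94 - 0.2
= 13.74


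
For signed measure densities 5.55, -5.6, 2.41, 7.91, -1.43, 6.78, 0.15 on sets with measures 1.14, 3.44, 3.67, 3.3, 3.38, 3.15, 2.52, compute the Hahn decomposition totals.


Step 1: Compute signed measure on each set:
  Set 1: 5.55 * 1.14 = 6.327
  Set 2: -5.6 * 3.44 = -19.264
  Set 3: 2.41 * 3.67 = 8.8447
  Set 4: 7.91 * 3.3 = 26.103
  Set 5: -1.43 * 3.38 = -4.8334
  Set 6: 6.78 * 3.15 = 21.357
  Set 7: 0.15 * 2.52 = 0.378
Step 2: Total signed measure = (6.327) + (-19.264) + (8.8447) + (26.103) + (-4.8334) + (21.357) + (0.378)
     = 38.9123
Step 3: Positive part mu+(X) = sum of positive contributions = 63.0097
Step 4: Negative part mu-(X) = |sum of negative contributions| = 24.0974


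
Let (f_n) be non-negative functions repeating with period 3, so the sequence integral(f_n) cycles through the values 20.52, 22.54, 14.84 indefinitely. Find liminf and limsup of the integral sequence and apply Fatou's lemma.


The sequence (integral(f_n)) is periodic with period 3, repeating the values 20.52, 22.54, 14.84 indefinitely.
Step 1: For a periodic sequence, every tail (a_m, a_(m+1), ...) contains all 3 period values infinitely often.
Step 2: Hence inf of every tail = min of the period values = min(20.52, 22.54, 14.84) = 14.84.
        liminf_n integral(f_n) = sup over m of (inf of tail from m) = 14.84.
Step 3: Similarly sup of every tail = max of the period values = 22.54.
        limsup_n integral(f_n) = 22.54.
Step 4: Fatou's lemma: integral(liminf_n f_n) <= liminf_n integral(f_n) = 14.84.
        So the integral of the pointwise liminf is at most 14.84.


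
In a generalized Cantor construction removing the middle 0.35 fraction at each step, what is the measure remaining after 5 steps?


Step 1: At each step, fraction remaining = 1 - 0.35 = 0.65
Step 2: After 5 steps, measure = (0.65)^5
Step 3: Computing the power step by step:
  After step 1: 0.65
  After step 2: 0.4225
  After step 3: 0.274625
  After step 4: 0.178506
  After step 5: 0.116029
Result = 0.116029


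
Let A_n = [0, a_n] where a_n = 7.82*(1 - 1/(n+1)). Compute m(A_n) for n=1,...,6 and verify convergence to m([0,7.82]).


By continuity of measure from below: if A_n increases to A, then m(A_n) -> m(A).
Here A = [0, 7.82], so m(A) = 7.82
Step 1: a_1 = 7.82*(1 - 1/2) = 3.91, m(A_1) = 3.91
Step 2: a_2 = 7.82*(1 - 1/3) = 5.2133, m(A_2) = 5.2133
Step 3: a_3 = 7.82*(1 - 1/4) = 5.865, m(A_3) = 5.865
Step 4: a_4 = 7.82*(1 - 1/5) = 6.256, m(A_4) = 6.256
Step 5: a_5 = 7.82*(1 - 1/6) = 6.5167, m(A_5) = 6.5167
Step 6: a_6 = 7.82*(1 - 1/7) = 6.7029, m(A_6) = 6.7029
Limit: m(A_n) -> m([0,7.82]) = 7.82


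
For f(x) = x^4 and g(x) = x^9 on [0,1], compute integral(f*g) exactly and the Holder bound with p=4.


Step 1: Exact integral of f*g = integral(x^13, 0, 1) = 1/14
     = 0.071429
Step 2: Holder bound with p=4, q=1.333333:
  ||f||_p = (integral x^16 dx)^(1/4) = (1/17)^(1/4) = 0.492479
  ||g||_q = (integral x^12 dx)^(1/1.333333) = (1/13)^(1/1.333333) = 0.146064
Step 3: Holder bound = ||f||_p * ||g||_q = 0.492479 * 0.146064 = 0.071933
Verification: 0.071429 <= 0.071933 (Holder holds)


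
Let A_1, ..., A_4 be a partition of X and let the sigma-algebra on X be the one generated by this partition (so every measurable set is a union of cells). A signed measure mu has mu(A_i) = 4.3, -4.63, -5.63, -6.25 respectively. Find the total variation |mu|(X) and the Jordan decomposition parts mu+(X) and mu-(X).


Step 1: Every measurable set is a union of atoms (the cells / points), so a Hahn decomposition is
  obtained by grouping atoms by sign: P = union of atoms with mu > 0, N = union of the remaining atoms.
  Atoms in P (indices): 1;  atoms in N (indices): 2, 3, 4
  Positive values: 4.3
  Negative values: -4.63, -5.63, -6.25
Step 2: mu+(X) = mu(P) = sum of positive atom values = 4.3
Step 3: mu-(X) = -mu(N) = sum of |negative atom values| = 16.51
Step 4: |mu|(X) = mu+(X) + mu-(X) = 4.3 + 16.51 = 20.81


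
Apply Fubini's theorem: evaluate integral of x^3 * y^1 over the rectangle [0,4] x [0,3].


By Fubini's theorem, the double integral factors as a product of single integrals:
Step 1: integral_0^4 x^3 dx = [x^4/4] from 0 to 4
     = 4^4/4 = 64
Step 2: integral_0^3 y^1 dy = [y^2/2] from 0 to 3
     = 3^2/2 = 4.5
Step 3: Double integral = 64 * 4.5 = 288


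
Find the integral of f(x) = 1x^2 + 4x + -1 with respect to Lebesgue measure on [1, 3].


The Lebesgue integral of a Riemann-integrable function agrees with the Riemann integral.
Antiderivative F(x) = (1/3)x^3 + (4/2)x^2 + -1x
F(3) = (1/3)*3^3 + (4/2)*3^2 + -1*3
     = (1/3)*27 + (4/2)*9 + -1*3
     = 9 + 18 + -3
     = 24
F(1) = 1.333333
Integral = F(3) - F(1) = 24 - 1.333333 = 22.666667


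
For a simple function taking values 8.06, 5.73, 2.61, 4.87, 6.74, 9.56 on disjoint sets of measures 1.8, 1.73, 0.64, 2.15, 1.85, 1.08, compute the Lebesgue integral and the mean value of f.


Step 1: Integral = sum(value_i * measure_i)
= 8.06*1.8 + 5.73*1.73 + 2.61*0.64 + 4.87*2.15 + 6.74*1.85 + 9.56*1.08
= 14.508 + 9.9129 + 1.6704 + 10.4705 + 12.469 + 10.3248
= 59.3556
Step 2: Total measure of domain = 1.8 + 1.73 + 0.64 + 2.15 + 1.85 + 1.08 = 9.25
Step 3: Average value = 59.3556 / 9.25 = 6.416822


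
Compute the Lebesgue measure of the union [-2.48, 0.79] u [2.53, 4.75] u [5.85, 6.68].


For pairwise disjoint intervals, m(union) = sum of lengths.
= (0.79 - -2.48) + (4.75 - 2.53) + (6.68 - 5.85)
= 3.27 + 2.22 + 0.83
= 6.32


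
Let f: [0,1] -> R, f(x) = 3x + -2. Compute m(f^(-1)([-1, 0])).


f^(-1)([-1, 0]) = {x : -1 <= 3x + -2 <= 0}
Solving: (-1 - -2)/3 <= x <= (0 - -2)/3
= [0.333333, 0.666667]
Intersecting with [0,1]: [0.333333, 0.666667]
Measure = 0.666667 - 0.333333 = 0.333333


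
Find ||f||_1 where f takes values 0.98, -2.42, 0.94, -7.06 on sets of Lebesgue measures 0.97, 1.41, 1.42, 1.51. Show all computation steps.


Step 1: Compute |f_i|^1 for each value:
  |0.98|^1 = 0.98
  |-2.42|^1 = 2.42
  |0.94|^1 = 0.94
  |-7.06|^1 = 7.06
Step 2: Multiply by measures and sum:
  0.98 * 0.97 = 0.9506
  2.42 * 1.41 = 3.4122
  0.94 * 1.42 = 1.3348
  7.06 * 1.51 = 10.6606
Sum = 0.9506 + 3.4122 + 1.3348 + 10.6606 = 16.3582
Step 3: Take the p-th root:
||f||_1 = (16.3582)^(1/1) = 16.3582


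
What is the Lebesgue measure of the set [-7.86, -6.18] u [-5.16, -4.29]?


For pairwise disjoint intervals, m(union) = sum of lengths.
= (-6.18 - -7.86) + (-4.29 - -5.16)
= 1.68 + 0.87
= 2.55


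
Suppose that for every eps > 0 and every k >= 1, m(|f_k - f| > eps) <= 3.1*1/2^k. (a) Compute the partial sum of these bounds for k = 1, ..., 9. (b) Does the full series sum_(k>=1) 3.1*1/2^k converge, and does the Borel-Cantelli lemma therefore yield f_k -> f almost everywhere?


Step 1: List the terms 3.1*1/2^k for k = 1 to 9:
  k=1: 1.55
  k=2: 0.775
  k=3: 0.3875
  k=4: 0.19375
  k=5: 0.096875
  k=6: 0.048438
  k=7: 0.024219
  k=8: 0.012109
  k=9: 0.006055
Step 2: Partial sum = 1.55 + 0.775 + 0.3875 + 0.19375 + 0.096875 + 0.048438 + 0.024219 + 0.012109 + 0.006055
     = 3.093945
Step 3: The full series sum_(k>=1) 3.1*1/2^k converges (geometric series with ratio 1/2 < 1; a constant multiple of a convergent series converges).
Step 4: Fix eps > 0. Since sum_k m(|f_k - f| > eps) < infinity, the Borel-Cantelli lemma gives
        m(limsup_k {|f_k - f| > eps}) = 0, i.e. for a.e. x, |f_k(x) - f(x)| <= eps for all large k.
        Applying this with eps = 1/j for j = 1, 2, ... and intersecting the countably many full-measure sets,
        for a.e. x we get limsup_k |f_k(x) - f(x)| <= 1/j for every j, hence f_k -> f almost everywhere.
Conclusion: series converges; Borel-Cantelli yields f_k -> f a.e.


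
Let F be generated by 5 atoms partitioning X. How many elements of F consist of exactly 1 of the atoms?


Each element of F is a union of some subset of the 5 atoms.
Elements that are unions of exactly 1 atoms correspond to 1-element subsets of the 5 atoms.
Count = C(5, 1) = 5! / (1! * 4!) = 5.


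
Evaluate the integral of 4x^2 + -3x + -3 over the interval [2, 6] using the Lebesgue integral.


The Lebesgue integral of a Riemann-integrable function agrees with the Riemann integral.
Antiderivative F(x) = (4/3)x^3 + (-3/2)x^2 + -3x
F(6) = (4/3)*6^3 + (-3/2)*6^2 + -3*6
     = (4/3)*216 + (-3/2)*36 + -3*6
     = 288 + -54 + -18
     = 216
F(2) = -1.333333
Integral = F(6) - F(2) = 216 - -1.333333 = 217.333333


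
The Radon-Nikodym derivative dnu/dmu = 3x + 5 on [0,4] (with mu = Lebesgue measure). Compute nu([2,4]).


nu(A) = integral_A (dnu/dmu) dmu = integral_2^4 (3x + 5) dx
Step 1: Antiderivative F(x) = (3/2)x^2 + 5x
Step 2: F(4) = (3/2)*4^2 + 5*4 = 24 + 20 = 44
Step 3: F(2) = (3/2)*2^2 + 5*2 = 6 + 10 = 16
Step 4: nu([2,4]) = F(4) - F(2) = 44 - 16 = 28


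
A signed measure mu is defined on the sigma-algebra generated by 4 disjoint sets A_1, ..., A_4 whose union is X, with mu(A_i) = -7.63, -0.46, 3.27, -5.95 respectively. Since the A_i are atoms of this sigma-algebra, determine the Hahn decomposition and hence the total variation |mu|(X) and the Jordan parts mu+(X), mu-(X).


Step 1: Every measurable set is a union of atoms (the cells / points), so a Hahn decomposition is
  obtained by grouping atoms by sign: P = union of atoms with mu > 0, N = union of the remaining atoms.
  Atoms in P (indices): 3;  atoms in N (indices): 1, 2, 4
  Positive values: 3.27
  Negative values: -7.63, -0.46, -5.95
Step 2: mu+(X) = mu(P) = sum of positive atom values = 3.27
Step 3: mu-(X) = -mu(N) = sum of |negative atom values| = 14.04
Step 4: |mu|(X) = mu+(X) + mu-(X) = 3.27 + 14.04 = 17.31


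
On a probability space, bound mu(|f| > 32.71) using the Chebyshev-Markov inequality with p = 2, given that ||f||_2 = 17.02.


Chebyshev/Markov inequality: mu(|f| > eps) <= (||f||_p / eps)^p
Step 1: ||f||_2 / eps = 17.02 / 32.71 = 0.52033
Step 2: Raise to power p = 2:
  (0.52033)^2 = 0.270743
Step 3: Therefore mu(|f| > 32.71) <= 0.270743


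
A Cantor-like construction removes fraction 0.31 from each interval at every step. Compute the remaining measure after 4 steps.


Step 1: At each step, fraction remaining = 1 - 0.31 = 0.69
Step 2: After 4 steps, measure = (0.69)^4
Step 3: Computing the power step by step:
  After step 1: 0.69
  After step 2: 0.4761
  After step 3: 0.328509
  After step 4: 0.226671
Result = 0.226671


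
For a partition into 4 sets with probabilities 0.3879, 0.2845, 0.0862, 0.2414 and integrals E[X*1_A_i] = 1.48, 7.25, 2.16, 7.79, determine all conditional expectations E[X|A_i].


For each cell A_i: E[X|A_i] = E[X*1_A_i] / P(A_i)
Step 1: E[X|A_1] = 1.48 / 0.3879 = 3.815416
Step 2: E[X|A_2] = 7.25 / 0.2845 = 25.483304
Step 3: E[X|A_3] = 2.16 / 0.0862 = 25.058005
Step 4: E[X|A_4] = 7.79 / 0.2414 = 32.270091
Verification: E[X] = sum E[X*1_A_i] = 1.48 + 7.25 + 2.16 + 7.79 = 18.68


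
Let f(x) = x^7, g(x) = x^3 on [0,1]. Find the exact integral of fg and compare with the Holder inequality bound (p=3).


Step 1: Exact integral of f*g = integral(x^10, 0, 1) = 1/11
     = 0.090909
Step 2: Holder bound with p=3, q=1.5:
  ||f||_p = (integral x^21 dx)^(1/3) = (1/22)^(1/3) = 0.356883
  ||g||_q = (integral x^4.5 dx)^(1/1.5) = (1/5.5)^(1/1.5) = 0.320941
Step 3: Holder bound = ||f||_p * ||g||_q = 0.356883 * 0.320941 = 0.114538
Verification: 0.090909 <= 0.114538 (Holder holds)


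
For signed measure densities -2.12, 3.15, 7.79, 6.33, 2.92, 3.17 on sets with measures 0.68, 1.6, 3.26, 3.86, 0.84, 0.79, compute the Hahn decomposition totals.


Step 1: Compute signed measure on each set:
  Set 1: -2.12 * 0.68 = -1.4416
  Set 2: 3.15 * 1.6 = 5.04
  Set 3: 7.79 * 3.26 = 25.3954
  Set 4: 6.33 * 3.86 = 24.4338
  Set 5: 2.92 * 0.84 = 2.4528
  Set 6: 3.17 * 0.79 = 2.5043
Step 2: Total signed measure = (-1.4416) + (5.04) + (25.3954) + (24.4338) + (2.4528) + (2.5043)
     = 58.3847
Step 3: Positive part mu+(X) = sum of positive contributions = 59.8263
Step 4: Negative part mu-(X) = |sum of negative contributions| = 1.4416


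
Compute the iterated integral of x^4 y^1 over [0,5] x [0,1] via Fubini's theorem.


By Fubini's theorem, the double integral factors as a product of single integrals:
Step 1: integral_0^5 x^4 dx = [x^5/5] from 0 to 5
     = 5^5/5 = 625
Step 2: integral_0^1 y^1 dy = [y^2/2] from 0 to 1
     = 1^2/2 = 0.5
Step 3: Double integral = 625 * 0.5 = 312.5


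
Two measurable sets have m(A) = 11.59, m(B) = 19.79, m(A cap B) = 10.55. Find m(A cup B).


By inclusion-exclusion: m(A u B) = m(A) + m(B) - m(A n B)
= 11.59 + 19.79 - 10.55
= 20.83


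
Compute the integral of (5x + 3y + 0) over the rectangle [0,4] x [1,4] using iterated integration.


By Fubini, integrate in x first, then y.
Step 1: Fix y, integrate over x in [0,4]:
  integral(5x + 3y + 0, x=0..4)
  = 5*(4^2 - 0^2)/2 + (3y + 0)*(4 - 0)
  = 40 + (3y + 0)*4
  = 40 + 12y + 0
  = 40 + 12y
Step 2: Integrate over y in [1,4]:
  integral(40 + 12y, y=1..4)
  = 40*3 + 12*(4^2 - 1^2)/2
  = 120 + 90
  = 210


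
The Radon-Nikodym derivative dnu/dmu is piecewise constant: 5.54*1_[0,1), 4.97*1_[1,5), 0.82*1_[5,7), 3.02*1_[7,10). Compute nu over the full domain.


Integrate each piece of the Radon-Nikodym derivative:
Step 1: integral_0^1 5.54 dx = 5.54*(1-0) = 5.54*1 = 5.54
Step 2: integral_1^5 4.97 dx = 4.97*(5-1) = 4.97*4 = 19.88
Step 3: integral_5^7 0.82 dx = 0.82*(7-5) = 0.82*2 = 1.64
Step 4: integral_7^10 3.02 dx = 3.02*(10-7) = 3.02*3 = 9.06
Total: 5.54 + 19.88 + 1.64 + 9.06 = 36.12


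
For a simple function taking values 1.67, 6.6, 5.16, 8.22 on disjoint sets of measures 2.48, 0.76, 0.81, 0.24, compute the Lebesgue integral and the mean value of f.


Step 1: Integral = sum(value_i * measure_i)
= 1.67*2.48 + 6.6*0.76 + 5.16*0.81 + 8.22*0.24
= 4.1416 + 5.016 + 4.1796 + 1.9728
= 15.31
Step 2: Total measure of domain = 2.48 + 0.76 + 0.81 + 0.24 = 4.29
Step 3: Average value = 15.31 / 4.29 = 3.568765


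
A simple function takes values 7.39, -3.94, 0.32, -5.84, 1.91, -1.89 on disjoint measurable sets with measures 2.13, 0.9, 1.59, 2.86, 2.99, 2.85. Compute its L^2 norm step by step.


Step 1: Compute |f_i|^2 for each value:
  |7.39|^2 = 54.6121
  |-3.94|^2 = 15.5236
  |0.32|^2 = 0.1024
  |-5.84|^2 = 34.1056
  |1.91|^2 = 3.6481
  |-1.89|^2 = 3.5721
Step 2: Multiply by measures and sum:
  54.6121 * 2.13 = 116.323773
  15.5236 * 0.9 = 13.97124
  0.1024 * 1.59 = 0.162816
  34.1056 * 2.86 = 97.542016
  3.6481 * 2.99 = 10.907819
  3.5721 * 2.85 = 10.180485
Sum = 116.323773 + 13.97124 + 0.162816 + 97.542016 + 10.907819 + 10.180485 = 249.088149
Step 3: Take the p-th root:
||f||_2 = (249.088149)^(1/2) = 15.782527


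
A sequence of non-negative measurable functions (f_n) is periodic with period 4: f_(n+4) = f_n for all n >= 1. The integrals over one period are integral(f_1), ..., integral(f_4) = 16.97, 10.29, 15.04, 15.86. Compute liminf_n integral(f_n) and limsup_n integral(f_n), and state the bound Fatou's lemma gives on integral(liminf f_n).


The sequence (integral(f_n)) is periodic with period 4, repeating the values 16.97, 10.29, 15.04, 15.86 indefinitely.
Step 1: For a periodic sequence, every tail (a_m, a_(m+1), ...) contains all 4 period values infinitely often.
Step 2: Hence inf of every tail = min of the period values = min(16.97, 10.29, 15.04, 15.86) = 10.29.
        liminf_n integral(f_n) = sup over m of (inf of tail from m) = 10.29.
Step 3: Similarly sup of every tail = max of the period values = 16.97.
        limsup_n integral(f_n) = 16.97.
Step 4: Fatou's lemma: integral(liminf_n f_n) <= liminf_n integral(f_n) = 10.29.
        So the integral of the pointwise liminf is at most 10.29.


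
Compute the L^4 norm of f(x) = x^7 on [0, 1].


Step 1: ||f||_4 = (integral_0^1 |x^7|^4 dx)^(1/4)
     = (integral_0^1 x^28 dx)^(1/4)
Step 2: integral_0^1 x^28 dx = [x^29/(29)] from 0 to 1 = 1^29/29
     = 1/29 = 0.034483
Step 3: ||f||_4 = (0.034483)^(1/4) = 0.430924


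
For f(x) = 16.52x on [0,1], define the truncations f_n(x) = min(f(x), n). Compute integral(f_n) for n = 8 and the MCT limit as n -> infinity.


f(x) = 16.52x on [0,1]; f_n(x) = min(16.52x, n). At n = 8:
Step 1: f(x) reaches 8 at x = 8/16.52 = 0.484262
Step 2: integral(f_8) = integral(16.52x, 0, 0.484262) + integral(8, 0.484262, 1)
       = 16.52*0.484262^2/2 + 8*(1 - 0.484262)
       = 1.937046 + 4.125908
       = 6.062954
Step 3: As n -> infinity, f_n increases to f, so by MCT integral(f_n) -> integral(f) = 16.52/2 = 8.26.
Convergence: integral(f_8) = 6.062954 -> 8.26 as n -> infinity


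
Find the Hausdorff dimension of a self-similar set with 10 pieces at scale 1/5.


For a self-similar set with N copies scaled by 1/r:
dim_H = log(N)/log(r) = log(10)/log(5)
= 2.302585/1.609438
= 1.430677


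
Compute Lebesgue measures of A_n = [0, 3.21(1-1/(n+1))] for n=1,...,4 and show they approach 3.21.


By continuity of measure from below: if A_n increases to A, then m(A_n) -> m(A).
Here A = [0, 3.21], so m(A) = 3.21
Step 1: a_1 = 3.21*(1 - 1/2) = 1.605, m(A_1) = 1.605
Step 2: a_2 = 3.21*(1 - 1/3) = 2.14, m(A_2) = 2.14
Step 3: a_3 = 3.21*(1 - 1/4) = 2.4075, m(A_3) = 2.4075
Step 4: a_4 = 3.21*(1 - 1/5) = 2.568, m(A_4) = 2.568
Limit: m(A_n) -> m([0,3.21]) = 3.21


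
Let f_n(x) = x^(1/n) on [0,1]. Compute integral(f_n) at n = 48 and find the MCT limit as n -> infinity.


At n = 48: f_48(x) = x^(1/48).
Step 1: integral(x^(1/48), 0, 1) = [x^(1/48+1) / (1/48+1)] from 0 to 1
     = 1 / (1/48 + 1) = 1 / ((48+1)/48) = 48/(48+1)
     = 48/49 = 0.979592
Step 2: As n -> infinity, f_n(x) = x^(1/n) -> 1 for x in (0,1], and f_n is increasing in n.
By MCT, lim_n integral(f_n) = integral(lim_n f_n) = integral(1, 0, 1) = 1.
Step 3: Verify convergence: 48/49 = 0.979592 -> 1


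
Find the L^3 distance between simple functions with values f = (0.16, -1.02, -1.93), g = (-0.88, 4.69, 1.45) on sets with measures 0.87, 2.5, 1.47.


Step 1: Compute differences f_i - g_i:
  0.16 - -0.88 = 1.04
  -1.02 - 4.69 = -5.71
  -1.93 - 1.45 = -3.38
Step 2: Compute |diff|^3 * measure for each set:
  |1.04|^3 * 0.87 = 1.124864 * 0.87 = 0.978632
  |-5.71|^3 * 2.5 = 186.169411 * 2.5 = 465.423528
  |-3.38|^3 * 1.47 = 38.614472 * 1.47 = 56.763274
Step 3: Sum = 523.165433
Step 4: ||f-g||_3 = (523.165433)^(1/3) = 8.057736


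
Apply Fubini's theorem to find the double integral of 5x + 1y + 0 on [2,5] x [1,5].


By Fubini, integrate in x first, then y.
Step 1: Fix y, integrate over x in [2,5]:
  integral(5x + 1y + 0, x=2..5)
  = 5*(5^2 - 2^2)/2 + (1y + 0)*(5 - 2)
  = 52.5 + (1y + 0)*3
  = 52.5 + 3y + 0
  = 52.5 + 3y
Step 2: Integrate over y in [1,5]:
  integral(52.5 + 3y, y=1..5)
  = 52.5*4 + 3*(5^2 - 1^2)/2
  = 210 + 36
  = 246


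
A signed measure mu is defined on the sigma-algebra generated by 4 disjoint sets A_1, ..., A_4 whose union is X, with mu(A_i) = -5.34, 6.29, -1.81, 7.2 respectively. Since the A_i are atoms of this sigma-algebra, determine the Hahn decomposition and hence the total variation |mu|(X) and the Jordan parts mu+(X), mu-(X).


Step 1: Every measurable set is a union of atoms (the cells / points), so a Hahn decomposition is
  obtained by grouping atoms by sign: P = union of atoms with mu > 0, N = union of the remaining atoms.
  Atoms in P (indices): 2, 4;  atoms in N (indices): 1, 3
  Positive values: 6.29, 7.2
  Negative values: -5.34, -1.81
Step 2: mu+(X) = mu(P) = sum of positive atom values = 13.49
Step 3: mu-(X) = -mu(N) = sum of |negative atom values| = 7.15
Step 4: |mu|(X) = mu+(X) + mu-(X) = 13.49 + 7.15 = 20.64


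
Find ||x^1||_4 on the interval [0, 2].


Step 1: ||f||_4 = (integral_0^2 |x^1|^4 dx)^(1/4)
     = (integral_0^2 x^4 dx)^(1/4)
Step 2: integral_0^2 x^4 dx = [x^5/(5)] from 0 to 2 = 2^5/5
     = 32/5 = 6.4
Step 3: ||f||_4 = (6.4)^(1/4) = 1.590541


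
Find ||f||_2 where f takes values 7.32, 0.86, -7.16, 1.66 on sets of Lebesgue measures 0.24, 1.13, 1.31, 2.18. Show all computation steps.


Step 1: Compute |f_i|^2 for each value:
  |7.32|^2 = 53.5824
  |0.86|^2 = 0.7396
  |-7.16|^2 = 51.2656
  |1.66|^2 = 2.7556
Step 2: Multiply by measures and sum:
  53.5824 * 0.24 = 12.859776
  0.7396 * 1.13 = 0.835748
  51.2656 * 1.31 = 67.157936
  2.7556 * 2.18 = 6.007208
Sum = 12.859776 + 0.835748 + 67.157936 + 6.007208 = 86.860668
Step 3: Take the p-th root:
||f||_2 = (86.860668)^(1/2) = 9.319907


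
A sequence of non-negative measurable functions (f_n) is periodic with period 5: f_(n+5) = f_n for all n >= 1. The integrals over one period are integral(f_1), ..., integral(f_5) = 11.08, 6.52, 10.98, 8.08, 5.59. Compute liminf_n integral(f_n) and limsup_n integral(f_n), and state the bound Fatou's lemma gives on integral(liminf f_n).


The sequence (integral(f_n)) is periodic with period 5, repeating the values 11.08, 6.52, 10.98, 8.08, 5.59 indefinitely.
Step 1: For a periodic sequence, every tail (a_m, a_(m+1), ...) contains all 5 period values infinitely often.
Step 2: Hence inf of every tail = min of the period values = min(11.08, 6.52, 10.98, 8.08, 5.59) = 5.59.
        liminf_n integral(f_n) = sup over m of (inf of tail from m) = 5.59.
Step 3: Similarly sup of every tail = max of the period values = 11.08.
        limsup_n integral(f_n) = 11.08.
Step 4: Fatou's lemma: integral(liminf_n f_n) <= liminf_n integral(f_n) = 5.59.
        So the integral of the pointwise liminf is at most 5.59.


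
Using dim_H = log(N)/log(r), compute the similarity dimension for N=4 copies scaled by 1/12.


For a self-similar set with N copies scaled by 1/r:
dim_H = log(N)/log(r) = log(4)/log(12)
= 1.386294/2.484907
= 0.557886


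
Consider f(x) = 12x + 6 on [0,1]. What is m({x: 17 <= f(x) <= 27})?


f^(-1)([17, 27]) = {x : 17 <= 12x + 6 <= 27}
Solving: (17 - 6)/12 <= x <= (27 - 6)/12
= [0.916667, 1.75]
Intersecting with [0,1]: [0.916667, 1]
Measure = 1 - 0.916667 = 0.083333


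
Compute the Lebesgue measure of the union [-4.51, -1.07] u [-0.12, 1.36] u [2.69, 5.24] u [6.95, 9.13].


For pairwise disjoint intervals, m(union) = sum of lengths.
= (-1.07 - -4.51) + (1.36 - -0.12) + (5.24 - 2.69) + (9.13 - 6.95)
= 3.44 + 1.48 + 2.55 + 2.18
= 9.65


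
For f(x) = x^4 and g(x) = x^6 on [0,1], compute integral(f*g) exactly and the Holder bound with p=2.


Step 1: Exact integral of f*g = integral(x^10, 0, 1) = 1/11
     = 0.090909
Step 2: Holder bound with p=2, q=2:
  ||f||_p = (integral x^8 dx)^(1/2) = (1/9)^(1/2) = 0.333333
  ||g||_q = (integral x^12 dx)^(1/2) = (1/13)^(1/2) = 0.27735
Step 3: Holder bound = ||f||_p * ||g||_q = 0.333333 * 0.27735 = 0.09245
Verification: 0.090909 <= 0.09245 (Holder holds)


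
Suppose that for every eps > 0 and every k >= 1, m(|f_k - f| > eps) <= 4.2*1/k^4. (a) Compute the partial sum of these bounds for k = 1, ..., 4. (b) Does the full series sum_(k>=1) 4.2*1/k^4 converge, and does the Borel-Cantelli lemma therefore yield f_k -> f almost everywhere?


Step 1: List the terms 4.2*1/k^4 for k = 1 to 4:
  k=1: 4.2
  k=2: 0.2625
  k=3: 0.051852
  k=4: 0.016406
Step 2: Partial sum = 4.2 + 0.2625 + 0.051852 + 0.016406
     = 4.530758
Step 3: The full series sum_(k>=1) 4.2*1/k^4 converges (p-series with p = 4 > 1; a constant multiple of a convergent series converges).
Step 4: Fix eps > 0. Since sum_k m(|f_k - f| > eps) < infinity, the Borel-Cantelli lemma gives
        m(limsup_k {|f_k - f| > eps}) = 0, i.e. for a.e. x, |f_k(x) - f(x)| <= eps for all large k.
        Applying this with eps = 1/j for j = 1, 2, ... and intersecting the countably many full-measure sets,
        for a.e. x we get limsup_k |f_k(x) - f(x)| <= 1/j for every j, hence f_k -> f almost everywhere.
Conclusion: series converges; Borel-Cantelli yields f_k -> f a.e.


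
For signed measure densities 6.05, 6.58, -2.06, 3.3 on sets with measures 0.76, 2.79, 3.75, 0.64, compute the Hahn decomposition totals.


Step 1: Compute signed measure on each set:
  Set 1: 6.05 * 0.76 = 4.598
  Set 2: 6.58 * 2.79 = 18.3582
  Set 3: -2.06 * 3.75 = -7.725
  Set 4: 3.3 * 0.64 = 2.112
Step 2: Total signed measure = (4.598) + (18.3582) + (-7.725) + (2.112)
     = 17.3432
Step 3: Positive part mu+(X) = sum of positive contributions = 25.0682
Step 4: Negative part mu-(X) = |sum of negative contributions| = 7.725


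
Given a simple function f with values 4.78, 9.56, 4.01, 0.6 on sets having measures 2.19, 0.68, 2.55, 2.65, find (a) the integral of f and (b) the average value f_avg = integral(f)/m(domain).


Step 1: Integral = sum(value_i * measure_i)
= 4.78*2.19 + 9.56*0.68 + 4.01*2.55 + 0.6*2.65
= 10.4682 + 6.5008 + 10.2255 + 1.59
= 28.7845
Step 2: Total measure of domain = 2.19 + 0.68 + 2.55 + 2.65 = 8.07
Step 3: Average value = 28.7845 / 8.07 = 3.566853


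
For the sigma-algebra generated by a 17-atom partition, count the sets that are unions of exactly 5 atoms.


Each element of F is a union of some subset of the 17 atoms.
Elements that are unions of exactly 5 atoms correspond to 5-element subsets of the 17 atoms.
Count = C(17, 5) = 17! / (5! * 12!) = 6188.


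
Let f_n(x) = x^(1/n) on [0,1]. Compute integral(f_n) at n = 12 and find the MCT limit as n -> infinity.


At n = 12: f_12(x) = x^(1/12).
Step 1: integral(x^(1/12), 0, 1) = [x^(1/12+1) / (1/12+1)] from 0 to 1
     = 1 / (1/12 + 1) = 1 / ((12+1)/12) = 12/(12+1)
     = 12/13 = 0.923077
Step 2: As n -> infinity, f_n(x) = x^(1/n) -> 1 for x in (0,1], and f_n is increasing in n.
By MCT, lim_n integral(f_n) = integral(lim_n f_n) = integral(1, 0, 1) = 1.
Step 3: Verify convergence: 12/13 = 0.923077 -> 1


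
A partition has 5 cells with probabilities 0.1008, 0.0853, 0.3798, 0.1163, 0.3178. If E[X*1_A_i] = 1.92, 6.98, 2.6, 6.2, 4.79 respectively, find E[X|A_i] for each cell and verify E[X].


For each cell A_i: E[X|A_i] = E[X*1_A_i] / P(A_i)
Step 1: E[X|A_1] = 1.92 / 0.1008 = 19.047619
Step 2: E[X|A_2] = 6.98 / 0.0853 = 81.828839
Step 3: E[X|A_3] = 2.6 / 0.3798 = 6.845708
Step 4: E[X|A_4] = 6.2 / 0.1163 = 53.310404
Step 5: E[X|A_5] = 4.79 / 0.3178 = 15.072373
Verification: E[X] = sum E[X*1_A_i] = 1.92 + 6.98 + 2.6 + 6.2 + 4.79 = 22.49


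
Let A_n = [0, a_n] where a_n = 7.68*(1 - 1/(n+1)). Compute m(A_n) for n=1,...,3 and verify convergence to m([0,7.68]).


By continuity of measure from below: if A_n increases to A, then m(A_n) -> m(A).
Here A = [0, 7.68], so m(A) = 7.68
Step 1: a_1 = 7.68*(1 - 1/2) = 3.84, m(A_1) = 3.84
Step 2: a_2 = 7.68*(1 - 1/3) = 5.12, m(A_2) = 5.12
Step 3: a_3 = 7.68*(1 - 1/4) = 5.76, m(A_3) = 5.76
Limit: m(A_n) -> m([0,7.68]) = 7.68


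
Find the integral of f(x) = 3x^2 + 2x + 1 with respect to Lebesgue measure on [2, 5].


The Lebesgue integral of a Riemann-integrable function agrees with the Riemann integral.
Antiderivative F(x) = (3/3)x^3 + (2/2)x^2 + 1x
F(5) = (3/3)*5^3 + (2/2)*5^2 + 1*5
     = (3/3)*125 + (2/2)*25 + 1*5
     = 125 + 25 + 5
     = 155
F(2) = 14
Integral = F(5) - F(2) = 155 - 14 = 141


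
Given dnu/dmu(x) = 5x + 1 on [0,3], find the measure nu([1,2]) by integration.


nu(A) = integral_A (dnu/dmu) dmu = integral_1^2 (5x + 1) dx
Step 1: Antiderivative F(x) = (5/2)x^2 + 1x
Step 2: F(2) = (5/2)*2^2 + 1*2 = 10 + 2 = 12
Step 3: F(1) = (5/2)*1^2 + 1*1 = 2.5 + 1 = 3.5
Step 4: nu([1,2]) = F(2) - F(1) = 12 - 3.5 = 8.5


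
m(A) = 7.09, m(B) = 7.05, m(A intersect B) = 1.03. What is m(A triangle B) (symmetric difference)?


m(A Delta B) = m(A) + m(B) - 2*m(A n B)
= 7.09 + 7.05 - 2*1.03
= 7.09 + 7.05 - 2.06
= 12.08


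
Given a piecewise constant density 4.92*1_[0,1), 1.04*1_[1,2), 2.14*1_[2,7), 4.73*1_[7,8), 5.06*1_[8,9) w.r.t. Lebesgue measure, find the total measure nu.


Integrate each piece of the Radon-Nikodym derivative:
Step 1: integral_0^1 4.92 dx = 4.92*(1-0) = 4.92*1 = 4.92
Step 2: integral_1^2 1.04 dx = 1.04*(2-1) = 1.04*1 = 1.04
Step 3: integral_2^7 2.14 dx = 2.14*(7-2) = 2.14*5 = 10.7
Step 4: integral_7^8 4.73 dx = 4.73*(8-7) = 4.73*1 = 4.73
Step 5: integral_8^9 5.06 dx = 5.06*(9-8) = 5.06*1 = 5.06
Total: 4.92 + 1.04 + 10.7 + 4.73 + 5.06 = 26.45
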